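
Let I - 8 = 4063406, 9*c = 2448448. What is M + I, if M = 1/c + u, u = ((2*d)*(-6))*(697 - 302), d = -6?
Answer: 10018691742601/2448448 ≈ 4.0919e+6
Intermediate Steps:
c = 2448448/9 (c = (⅑)*2448448 = 2448448/9 ≈ 2.7205e+5)
u = 28440 (u = ((2*(-6))*(-6))*(697 - 302) = -12*(-6)*395 = 72*395 = 28440)
M = 69633861129/2448448 (M = 1/(2448448/9) + 28440 = 9/2448448 + 28440 = 69633861129/2448448 ≈ 28440.)
I = 4063414 (I = 8 + 4063406 = 4063414)
M + I = 69633861129/2448448 + 4063414 = 10018691742601/2448448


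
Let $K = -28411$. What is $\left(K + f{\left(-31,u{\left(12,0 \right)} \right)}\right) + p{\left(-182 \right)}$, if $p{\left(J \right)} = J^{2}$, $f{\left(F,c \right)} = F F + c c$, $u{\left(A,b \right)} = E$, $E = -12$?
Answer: $5818$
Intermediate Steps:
$u{\left(A,b \right)} = -12$
$f{\left(F,c \right)} = F^{2} + c^{2}$
$\left(K + f{\left(-31,u{\left(12,0 \right)} \right)}\right) + p{\left(-182 \right)} = \left(-28411 + \left(\left(-31\right)^{2} + \left(-12\right)^{2}\right)\right) + \left(-182\right)^{2} = \left(-28411 + \left(961 + 144\right)\right) + 33124 = \left(-28411 + 1105\right) + 33124 = -27306 + 33124 = 5818$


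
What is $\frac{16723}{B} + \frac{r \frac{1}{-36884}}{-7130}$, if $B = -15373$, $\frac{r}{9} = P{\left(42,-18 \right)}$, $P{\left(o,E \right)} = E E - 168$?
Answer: $- \frac{1099460446867}{1010709107290} \approx -1.0878$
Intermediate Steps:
$P{\left(o,E \right)} = -168 + E^{2}$ ($P{\left(o,E \right)} = E^{2} - 168 = -168 + E^{2}$)
$r = 1404$ ($r = 9 \left(-168 + \left(-18\right)^{2}\right) = 9 \left(-168 + 324\right) = 9 \cdot 156 = 1404$)
$\frac{16723}{B} + \frac{r \frac{1}{-36884}}{-7130} = \frac{16723}{-15373} + \frac{1404 \frac{1}{-36884}}{-7130} = 16723 \left(- \frac{1}{15373}\right) + 1404 \left(- \frac{1}{36884}\right) \left(- \frac{1}{7130}\right) = - \frac{16723}{15373} - - \frac{351}{65745730} = - \frac{16723}{15373} + \frac{351}{65745730} = - \frac{1099460446867}{1010709107290}$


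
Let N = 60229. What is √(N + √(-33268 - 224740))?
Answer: √(60229 + 2*I*√64502) ≈ 245.42 + 1.035*I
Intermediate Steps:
√(N + √(-33268 - 224740)) = √(60229 + √(-33268 - 224740)) = √(60229 + √(-258008)) = √(60229 + 2*I*√64502)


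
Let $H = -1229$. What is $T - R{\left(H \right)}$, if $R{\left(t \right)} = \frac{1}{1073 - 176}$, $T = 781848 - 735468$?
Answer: $\frac{41602859}{897} \approx 46380.0$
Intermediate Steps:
$T = 46380$ ($T = 781848 - 735468 = 46380$)
$R{\left(t \right)} = \frac{1}{897}$
$T - R{\left(H \right)} = 46380 - \frac{1}{897} = \frac{41602859}{897}$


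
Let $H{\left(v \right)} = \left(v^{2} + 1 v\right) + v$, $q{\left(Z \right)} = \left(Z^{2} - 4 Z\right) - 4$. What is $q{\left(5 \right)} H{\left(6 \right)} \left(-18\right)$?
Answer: $-864$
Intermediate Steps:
$q{\left(Z \right)} = -4 + Z^{2} - 4 Z$
$H{\left(v \right)} = v^{2} + 2 v$ ($H{\left(v \right)} = \left(v^{2} + v\right) + v = \left(v + v^{2}\right) + v = v^{2} + 2 v$)
$q{\left(5 \right)} H{\left(6 \right)} \left(-18\right) = \left(-4 + 5^{2} - 20\right) 6 \left(2 + 6\right) \left(-18\right) = \left(-4 + 25 - 20\right) 6 \cdot 8 \left(-18\right) = 1 \cdot 48 \left(-18\right) = 48 \left(-18\right) = -864$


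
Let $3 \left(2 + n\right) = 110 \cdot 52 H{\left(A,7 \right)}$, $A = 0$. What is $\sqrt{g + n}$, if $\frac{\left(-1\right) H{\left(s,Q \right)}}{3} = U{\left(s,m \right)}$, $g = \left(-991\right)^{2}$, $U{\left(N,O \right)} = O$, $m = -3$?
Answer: $\sqrt{999239} \approx 999.62$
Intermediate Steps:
$g = 982081$
$H{\left(s,Q \right)} = 9$ ($H{\left(s,Q \right)} = \left(-3\right) \left(-3\right) = 9$)
$n = 17158$ ($n = -2 + \frac{110 \cdot 52 \cdot 9}{3} = -2 + \frac{5720 \cdot 9}{3} = -2 + \frac{1}{3} \cdot 51480 = -2 + 17160 = 17158$)
$\sqrt{g + n} = \sqrt{982081 + 17158} = \sqrt{999239}$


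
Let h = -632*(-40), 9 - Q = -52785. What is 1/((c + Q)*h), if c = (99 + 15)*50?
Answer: 1/1478728320 ≈ 6.7626e-10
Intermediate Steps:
Q = 52794 (Q = 9 - 1*(-52785) = 9 + 52785 = 52794)
c = 5700 (c = 114*50 = 5700)
h = 25280
1/((c + Q)*h) = 1/((5700 + 52794)*25280) = (1/25280)/58494 = (1/58494)*(1/25280) = 1/1478728320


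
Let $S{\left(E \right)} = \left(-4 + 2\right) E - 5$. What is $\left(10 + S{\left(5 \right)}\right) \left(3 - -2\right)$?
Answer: $-25$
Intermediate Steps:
$S{\left(E \right)} = -5 - 2 E$ ($S{\left(E \right)} = - 2 E - 5 = -5 - 2 E$)
$\left(10 + S{\left(5 \right)}\right) \left(3 - -2\right) = \left(10 - 15\right) \left(3 - -2\right) = \left(10 - 15\right) \left(3 + 2\right) = \left(10 - 15\right) 5 = \left(-5\right) 5 = -25$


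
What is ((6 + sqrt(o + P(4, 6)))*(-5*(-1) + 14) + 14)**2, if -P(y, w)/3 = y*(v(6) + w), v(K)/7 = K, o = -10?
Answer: -195162 + 4864*I*sqrt(586) ≈ -1.9516e+5 + 1.1775e+5*I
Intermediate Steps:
v(K) = 7*K
P(y, w) = -3*y*(42 + w) (P(y, w) = -3*y*(7*6 + w) = -3*y*(42 + w))
((6 + sqrt(o + P(4, 6)))*(-5*(-1) + 14) + 14)**2 = ((6 + sqrt(-10 - 3*4*(42 + 6)))*(-5*(-1) + 14) + 14)**2 = ((6 + sqrt(-10 - 3*4*48))*(5 + 14) + 14)**2 = ((6 + sqrt(-10 - 576))*19 + 14)**2 = ((6 + sqrt(-586))*19 + 14)**2 = ((6 + I*sqrt(586))*19 + 14)**2 = ((114 + 19*I*sqrt(586)) + 14)**2 = (128 + 19*I*sqrt(586))**2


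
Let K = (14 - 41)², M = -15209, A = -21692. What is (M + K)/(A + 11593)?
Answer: 14480/10099 ≈ 1.4338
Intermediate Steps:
K = 729 (K = (-27)² = 729)
(M + K)/(A + 11593) = (-15209 + 729)/(-21692 + 11593) = -14480/(-10099) = -14480*(-1/10099) = 14480/10099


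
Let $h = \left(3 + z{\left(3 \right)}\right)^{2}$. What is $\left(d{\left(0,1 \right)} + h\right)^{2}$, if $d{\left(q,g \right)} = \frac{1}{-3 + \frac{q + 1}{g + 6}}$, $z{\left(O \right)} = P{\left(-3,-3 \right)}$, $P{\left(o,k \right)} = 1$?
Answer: $\frac{97969}{400} \approx 244.92$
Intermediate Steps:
$z{\left(O \right)} = 1$
$d{\left(q,g \right)} = \frac{1}{-3 + \frac{1 + q}{6 + g}}$
$h = 16$ ($h = \left(3 + 1\right)^{2} = 4^{2} = 16$)
$\left(d{\left(0,1 \right)} + h\right)^{2} = \left(\frac{6 + 1}{-17 + 0 - 3} + 16\right)^{2} = \left(\frac{1}{-17 + 0 - 3} \cdot 7 + 16\right)^{2} = \left(\frac{1}{-20} \cdot 7 + 16\right)^{2} = \left(\left(- \frac{1}{20}\right) 7 + 16\right)^{2} = \left(- \frac{7}{20} + 16\right)^{2} = \left(\frac{313}{20}\right)^{2} = \frac{97969}{400}$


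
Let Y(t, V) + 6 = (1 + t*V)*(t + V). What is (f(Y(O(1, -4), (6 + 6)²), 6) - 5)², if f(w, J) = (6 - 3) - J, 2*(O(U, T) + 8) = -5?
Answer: 64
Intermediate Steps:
O(U, T) = -21/2 (O(U, T) = -8 + (½)*(-5) = -8 - 5/2 = -21/2)
Y(t, V) = -6 + (1 + V*t)*(V + t) (Y(t, V) = -6 + (1 + t*V)*(t + V) = -6 + (1 + V*t)*(V + t))
f(w, J) = 3 - J
(f(Y(O(1, -4), (6 + 6)²), 6) - 5)² = ((3 - 1*6) - 5)² = ((3 - 6) - 5)² = (-3 - 5)² = (-8)² = 64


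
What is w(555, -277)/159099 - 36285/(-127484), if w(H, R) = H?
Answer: 1947886945/6760858972 ≈ 0.28811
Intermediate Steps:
w(555, -277)/159099 - 36285/(-127484) = 555/159099 - 36285/(-127484) = 555*(1/159099) - 36285*(-1/127484) = 185/53033 + 36285/127484 = 1947886945/6760858972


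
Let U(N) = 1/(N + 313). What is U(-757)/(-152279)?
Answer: 1/67611876 ≈ 1.4790e-8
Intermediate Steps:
U(N) = 1/(313 + N)
U(-757)/(-152279) = 1/((313 - 757)*(-152279)) = -1/152279/(-444) = -1/444*(-1/152279) = 1/67611876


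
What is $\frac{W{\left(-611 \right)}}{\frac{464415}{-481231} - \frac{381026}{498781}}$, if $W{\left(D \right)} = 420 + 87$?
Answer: $- \frac{121694641861377}{415002901121} \approx -293.24$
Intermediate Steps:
$W{\left(D \right)} = 507$
$\frac{W{\left(-611 \right)}}{\frac{464415}{-481231} - \frac{381026}{498781}} = \frac{507}{\frac{464415}{-481231} - \frac{381026}{498781}} = \frac{507}{464415 \left(- \frac{1}{481231}\right) - \frac{381026}{498781}} = \frac{507}{- \frac{464415}{481231} - \frac{381026}{498781}} = \frac{507}{- \frac{415002901121}{240028879411}} = 507 \left(- \frac{240028879411}{415002901121}\right) = - \frac{121694641861377}{415002901121}$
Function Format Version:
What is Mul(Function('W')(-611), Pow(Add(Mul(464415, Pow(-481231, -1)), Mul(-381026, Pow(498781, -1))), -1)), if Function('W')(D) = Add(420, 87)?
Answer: Rational(-121694641861377, 415002901121) ≈ -293.24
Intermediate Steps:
Function('W')(D) = 507
Mul(Function('W')(-611), Pow(Add(Mul(464415, Pow(-481231, -1)), Mul(-381026, Pow(498781, -1))), -1)) = Mul(507, Pow(Add(Mul(464415, Pow(-481231, -1)), Mul(-381026, Pow(498781, -1))), -1)) = Mul(507, Pow(Add(Mul(464415, Rational(-1, 481231)), Mul(-381026, Rational(1, 498781))), -1)) = Mul(507, Pow(Add(Rational(-464415, 481231), Rational(-381026, 498781)), -1)) = Mul(507, Pow(Rational(-415002901121, 240028879411), -1)) = Mul(507, Rational(-240028879411, 415002901121)) = Rational(-121694641861377, 415002901121)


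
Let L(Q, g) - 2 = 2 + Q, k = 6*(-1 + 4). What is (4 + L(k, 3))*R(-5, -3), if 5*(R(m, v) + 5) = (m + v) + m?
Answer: -988/5 ≈ -197.60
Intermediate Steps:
k = 18 (k = 6*3 = 18)
R(m, v) = -5 + v/5 + 2*m/5 (R(m, v) = -5 + ((m + v) + m)/5 = -5 + (v + 2*m)/5 = -5 + (v/5 + 2*m/5) = -5 + v/5 + 2*m/5)
L(Q, g) = 4 + Q (L(Q, g) = 2 + (2 + Q) = 4 + Q)
(4 + L(k, 3))*R(-5, -3) = (4 + (4 + 18))*(-5 + (1/5)*(-3) + (2/5)*(-5)) = (4 + 22)*(-5 - 3/5 - 2) = 26*(-38/5) = -988/5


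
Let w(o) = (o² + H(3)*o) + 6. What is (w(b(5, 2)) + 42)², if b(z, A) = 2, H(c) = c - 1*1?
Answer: 3136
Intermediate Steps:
H(c) = -1 + c (H(c) = c - 1 = -1 + c)
w(o) = 6 + o² + 2*o (w(o) = (o² + (-1 + 3)*o) + 6 = (o² + 2*o) + 6 = 6 + o² + 2*o)
(w(b(5, 2)) + 42)² = ((6 + 2² + 2*2) + 42)² = ((6 + 4 + 4) + 42)² = (14 + 42)² = 56² = 3136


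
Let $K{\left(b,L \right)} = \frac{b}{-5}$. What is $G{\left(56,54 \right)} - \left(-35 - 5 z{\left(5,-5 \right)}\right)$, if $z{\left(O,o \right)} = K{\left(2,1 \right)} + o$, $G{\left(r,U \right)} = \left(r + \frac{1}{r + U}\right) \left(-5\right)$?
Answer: $- \frac{5985}{22} \approx -272.05$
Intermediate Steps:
$K{\left(b,L \right)} = - \frac{b}{5}$ ($K{\left(b,L \right)} = b \left(- \frac{1}{5}\right) = - \frac{b}{5}$)
$G{\left(r,U \right)} = - 5 r - \frac{5}{U + r}$ ($G{\left(r,U \right)} = \left(r + \frac{1}{U + r}\right) \left(-5\right) = - 5 r - \frac{5}{U + r}$)
$z{\left(O,o \right)} = - \frac{2}{5} + o$ ($z{\left(O,o \right)} = \left(- \frac{1}{5}\right) 2 + o = - \frac{2}{5} + o$)
$G{\left(56,54 \right)} - \left(-35 - 5 z{\left(5,-5 \right)}\right) = \frac{5 \left(-1 - 56^{2} - 54 \cdot 56\right)}{54 + 56} - \left(-35 - 5 \left(- \frac{2}{5} - 5\right)\right) = \frac{5 \left(-1 - 3136 - 3024\right)}{110} - \left(-35 - -27\right) = 5 \cdot \frac{1}{110} \left(-1 - 3136 - 3024\right) - \left(-35 + 27\right) = 5 \cdot \frac{1}{110} \left(-6161\right) - -8 = - \frac{6161}{22} + 8 = - \frac{5985}{22}$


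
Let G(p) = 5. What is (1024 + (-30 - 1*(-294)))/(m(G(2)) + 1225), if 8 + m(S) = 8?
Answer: 184/175 ≈ 1.0514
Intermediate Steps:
m(S) = 0 (m(S) = -8 + 8 = 0)
(1024 + (-30 - 1*(-294)))/(m(G(2)) + 1225) = (1024 + (-30 - 1*(-294)))/(0 + 1225) = (1024 + (-30 + 294))/1225 = (1024 + 264)/1225 = (1/1225)*1288 = 184/175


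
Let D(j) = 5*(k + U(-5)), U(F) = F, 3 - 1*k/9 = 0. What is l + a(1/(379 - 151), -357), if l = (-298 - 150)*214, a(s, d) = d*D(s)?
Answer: -135142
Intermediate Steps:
k = 27 (k = 27 - 9*0 = 27 + 0 = 27)
D(j) = 110 (D(j) = 5*(27 - 5) = 5*22 = 110)
a(s, d) = 110*d (a(s, d) = d*110 = 110*d)
l = -95872 (l = -448*214 = -95872)
l + a(1/(379 - 151), -357) = -95872 + 110*(-357) = -95872 - 39270 = -135142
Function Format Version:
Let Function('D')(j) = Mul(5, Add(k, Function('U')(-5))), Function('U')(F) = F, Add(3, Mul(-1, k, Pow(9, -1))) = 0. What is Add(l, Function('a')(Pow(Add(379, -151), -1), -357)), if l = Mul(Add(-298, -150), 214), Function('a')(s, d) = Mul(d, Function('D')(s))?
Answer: -135142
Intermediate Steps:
k = 27 (k = Add(27, Mul(-9, 0)) = Add(27, 0) = 27)
Function('D')(j) = 110 (Function('D')(j) = Mul(5, Add(27, -5)) = Mul(5, 22) = 110)
Function('a')(s, d) = Mul(110, d) (Function('a')(s, d) = Mul(d, 110) = Mul(110, d))
l = -95872 (l = Mul(-448, 214) = -95872)
Add(l, Function('a')(Pow(Add(379, -151), -1), -357)) = Add(-95872, Mul(110, -357)) = Add(-95872, -39270) = -135142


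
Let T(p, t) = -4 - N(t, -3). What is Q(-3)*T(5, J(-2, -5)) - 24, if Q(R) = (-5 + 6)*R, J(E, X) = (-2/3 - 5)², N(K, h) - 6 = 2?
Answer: 12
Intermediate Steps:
N(K, h) = 8 (N(K, h) = 6 + 2 = 8)
J(E, X) = 289/9 (J(E, X) = (-2*⅓ - 5)² = (-⅔ - 5)² = (-17/3)² = 289/9)
Q(R) = R (Q(R) = 1*R = R)
T(p, t) = -12 (T(p, t) = -4 - 1*8 = -4 - 8 = -12)
Q(-3)*T(5, J(-2, -5)) - 24 = -3*(-12) - 24 = 36 - 24 = 12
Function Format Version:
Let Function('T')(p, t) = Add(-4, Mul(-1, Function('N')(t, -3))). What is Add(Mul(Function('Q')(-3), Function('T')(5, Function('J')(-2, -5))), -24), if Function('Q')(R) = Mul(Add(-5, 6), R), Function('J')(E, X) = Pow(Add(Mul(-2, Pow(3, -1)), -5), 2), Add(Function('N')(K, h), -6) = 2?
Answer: 12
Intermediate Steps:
Function('N')(K, h) = 8 (Function('N')(K, h) = Add(6, 2) = 8)
Function('J')(E, X) = Rational(289, 9) (Function('J')(E, X) = Pow(Add(Mul(-2, Rational(1, 3)), -5), 2) = Pow(Add(Rational(-2, 3), -5), 2) = Pow(Rational(-17, 3), 2) = Rational(289, 9))
Function('Q')(R) = R (Function('Q')(R) = Mul(1, R) = R)
Function('T')(p, t) = -12 (Function('T')(p, t) = Add(-4, Mul(-1, 8)) = Add(-4, -8) = -12)
Add(Mul(Function('Q')(-3), Function('T')(5, Function('J')(-2, -5))), -24) = Add(Mul(-3, -12), -24) = Add(36, -24) = 12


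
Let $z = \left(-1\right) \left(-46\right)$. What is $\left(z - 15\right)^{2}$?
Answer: $961$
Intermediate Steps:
$z = 46$
$\left(z - 15\right)^{2} = \left(46 - 15\right)^{2} = 31^{2} = 961$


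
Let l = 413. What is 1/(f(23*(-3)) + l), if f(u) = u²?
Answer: 1/5174 ≈ 0.00019327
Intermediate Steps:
1/(f(23*(-3)) + l) = 1/((23*(-3))² + 413) = 1/((-69)² + 413) = 1/(4761 + 413) = 1/5174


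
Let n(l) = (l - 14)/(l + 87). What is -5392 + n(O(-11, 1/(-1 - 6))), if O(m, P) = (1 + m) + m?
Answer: -355907/66 ≈ -5392.5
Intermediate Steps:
O(m, P) = 1 + 2*m
n(l) = (-14 + l)/(87 + l)
-5392 + n(O(-11, 1/(-1 - 6))) = -5392 + (-14 + (1 + 2*(-11)))/(87 + (1 + 2*(-11))) = -5392 + (-14 + (1 - 22))/(87 + (1 - 22)) = -5392 + (-14 - 21)/(87 - 21) = -5392 - 35/66 = -355907/66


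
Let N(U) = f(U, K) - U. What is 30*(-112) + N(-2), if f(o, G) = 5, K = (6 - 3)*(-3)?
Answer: -3353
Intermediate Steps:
K = -9 (K = 3*(-3) = -9)
N(U) = 5 - U
30*(-112) + N(-2) = 30*(-112) + (5 - 1*(-2)) = -3360 + (5 + 2) = -3360 + 7 = -3353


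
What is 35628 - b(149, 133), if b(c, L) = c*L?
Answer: 15811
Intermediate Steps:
b(c, L) = L*c
35628 - b(149, 133) = 35628 - 133*149 = 35628 - 1*19817 = 35628 - 19817 = 15811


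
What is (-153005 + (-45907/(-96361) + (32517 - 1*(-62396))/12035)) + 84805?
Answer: -79082157704662/1159704635 ≈ -68192.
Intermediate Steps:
(-153005 + (-45907/(-96361) + (32517 - 1*(-62396))/12035)) + 84805 = (-153005 + (-45907*(-1/96361) + (32517 + 62396)*(1/12035))) + 84805 = (-153005 + (45907/96361 + 94913*(1/12035))) + 84805 = (-153005 + (45907/96361 + 94913/12035)) + 84805 = (-153005 + 9698402338/1159704635) + 84805 = -177430909275837/1159704635 + 84805 = -79082157704662/1159704635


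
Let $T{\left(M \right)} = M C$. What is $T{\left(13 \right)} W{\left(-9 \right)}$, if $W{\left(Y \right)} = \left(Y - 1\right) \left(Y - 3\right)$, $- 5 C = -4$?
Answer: $1248$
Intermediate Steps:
$C = \frac{4}{5}$ ($C = \left(- \frac{1}{5}\right) \left(-4\right) = \frac{4}{5} \approx 0.8$)
$T{\left(M \right)} = \frac{4 M}{5}$ ($T{\left(M \right)} = M \frac{4}{5} = \frac{4 M}{5}$)
$W{\left(Y \right)} = \left(-1 + Y\right) \left(-3 + Y\right)$
$T{\left(13 \right)} W{\left(-9 \right)} = \frac{4}{5} \cdot 13 \left(3 + \left(-9\right)^{2} - -36\right) = \frac{52 \left(3 + 81 + 36\right)}{5} = \frac{52}{5} \cdot 120 = 1248$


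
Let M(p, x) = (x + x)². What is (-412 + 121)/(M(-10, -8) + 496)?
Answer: -291/752 ≈ -0.38697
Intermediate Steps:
M(p, x) = 4*x² (M(p, x) = (2*x)² = 4*x²)
(-412 + 121)/(M(-10, -8) + 496) = (-412 + 121)/(4*(-8)² + 496) = -291/(4*64 + 496) = -291/(256 + 496) = -291/752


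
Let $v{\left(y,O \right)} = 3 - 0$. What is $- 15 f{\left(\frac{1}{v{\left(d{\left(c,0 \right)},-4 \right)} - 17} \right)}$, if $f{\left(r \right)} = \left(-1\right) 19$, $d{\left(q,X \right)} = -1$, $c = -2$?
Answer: $285$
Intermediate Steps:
$v{\left(y,O \right)} = 3$ ($v{\left(y,O \right)} = 3 + 0 = 3$)
$f{\left(r \right)} = -19$
$- 15 f{\left(\frac{1}{v{\left(d{\left(c,0 \right)},-4 \right)} - 17} \right)} = \left(-15\right) \left(-19\right) = 285$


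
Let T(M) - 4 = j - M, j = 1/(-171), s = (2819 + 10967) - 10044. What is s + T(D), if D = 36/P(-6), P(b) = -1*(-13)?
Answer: 8321189/2223 ≈ 3743.2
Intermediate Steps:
P(b) = 13
s = 3742 (s = 13786 - 10044 = 3742)
D = 36/13 ≈ 2.7692
j = -1/171 ≈ -0.0058480
T(M) = 683/171 - M (T(M) = 4 + (-1/171 - M) = 683/171 - M)
s + T(D) = 3742 + (683/171 - 1*36/13) = 3742 + (683/171 - 36/13) = 3742 + 2723/2223 = 8321189/2223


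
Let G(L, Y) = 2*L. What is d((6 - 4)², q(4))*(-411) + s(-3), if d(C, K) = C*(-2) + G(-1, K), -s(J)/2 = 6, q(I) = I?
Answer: 4098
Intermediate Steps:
s(J) = -12 (s(J) = -2*6 = -12)
d(C, K) = -2 - 2*C (d(C, K) = C*(-2) + 2*(-1) = -2*C - 2 = -2 - 2*C)
d((6 - 4)², q(4))*(-411) + s(-3) = (-2 - 2*(6 - 4)²)*(-411) - 12 = (-2 - 2*2²)*(-411) - 12 = (-2 - 2*4)*(-411) - 12 = (-2 - 8)*(-411) - 12 = -10*(-411) - 12 = 4110 - 12 = 4098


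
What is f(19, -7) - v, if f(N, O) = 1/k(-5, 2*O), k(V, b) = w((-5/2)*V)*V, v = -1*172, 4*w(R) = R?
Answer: 21492/125 ≈ 171.94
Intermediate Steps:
w(R) = R/4
v = -172
k(V, b) = -5*V**2/8 (k(V, b) = (((-5/2)*V)/4)*V = (((-5*1/2)*V)/4)*V = ((-5*V/2)/4)*V = (-5*V/8)*V = -5*V**2/8)
f(N, O) = -8/125 (f(N, O) = 1/(-5/8*(-5)**2) = 1/(-5/8*25) = 1/(-125/8) = -8/125)
f(19, -7) - v = -8/125 - 1*(-172) = -8/125 + 172 = 21492/125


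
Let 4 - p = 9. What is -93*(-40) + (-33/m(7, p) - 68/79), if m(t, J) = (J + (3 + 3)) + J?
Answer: 1177855/316 ≈ 3727.4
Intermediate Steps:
p = -5 (p = 4 - 1*9 = 4 - 9 = -5)
m(t, J) = 6 + 2*J (m(t, J) = (J + 6) + J = (6 + J) + J = 6 + 2*J)
-93*(-40) + (-33/m(7, p) - 68/79) = -93*(-40) + (-33/(6 + 2*(-5)) - 68/79) = 3720 + (-33/(6 - 10) - 68*1/79) = 3720 + (-33/(-4) - 68/79) = 3720 + (-33*(-¼) - 68/79) = 3720 + (33/4 - 68/79) = 3720 + 2335/316 = 1177855/316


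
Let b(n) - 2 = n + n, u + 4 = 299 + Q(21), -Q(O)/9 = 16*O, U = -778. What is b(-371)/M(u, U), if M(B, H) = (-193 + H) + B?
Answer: 1/5 ≈ 0.20000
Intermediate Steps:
Q(O) = -144*O
u = -2729 (u = -4 + (299 - 144*21) = -4 + (299 - 3024) = -4 - 2725 = -2729)
M(B, H) = -193 + B + H
b(n) = 2 + 2*n (b(n) = 2 + (n + n) = 2 + 2*n)
b(-371)/M(u, U) = (2 + 2*(-371))/(-193 - 2729 - 778) = (2 - 742)/(-3700) = -740*(-1/3700) = 1/5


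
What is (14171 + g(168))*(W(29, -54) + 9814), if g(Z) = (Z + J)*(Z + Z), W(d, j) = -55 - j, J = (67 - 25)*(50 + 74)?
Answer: 17864635191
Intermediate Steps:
J = 5208 (J = 42*124 = 5208)
g(Z) = 2*Z*(5208 + Z) (g(Z) = (Z + 5208)*(Z + Z) = (5208 + Z)*(2*Z) = 2*Z*(5208 + Z))
(14171 + g(168))*(W(29, -54) + 9814) = (14171 + 2*168*(5208 + 168))*((-55 - 1*(-54)) + 9814) = (14171 + 2*168*5376)*((-55 + 54) + 9814) = (14171 + 1806336)*(-1 + 9814) = 1820507*9813 = 17864635191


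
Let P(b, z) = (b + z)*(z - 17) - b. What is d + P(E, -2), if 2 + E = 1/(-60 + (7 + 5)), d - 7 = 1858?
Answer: 23321/12 ≈ 1943.4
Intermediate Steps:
d = 1865 (d = 7 + 1858 = 1865)
E = -97/48 (E = -2 + 1/(-60 + (7 + 5)) = -2 + 1/(-60 + 12) = -2 + 1/(-48) = -2 - 1/48 = -97/48 ≈ -2.0208)
P(b, z) = -b + (-17 + z)*(b + z) (P(b, z) = (b + z)*(-17 + z) - b = (-17 + z)*(b + z) - b = -b + (-17 + z)*(b + z))
d + P(E, -2) = 1865 + ((-2)² - 18*(-97/48) - 17*(-2) - 97/48*(-2)) = 1865 + (4 + 291/8 + 34 + 97/24) = 1865 + 941/12 = 23321/12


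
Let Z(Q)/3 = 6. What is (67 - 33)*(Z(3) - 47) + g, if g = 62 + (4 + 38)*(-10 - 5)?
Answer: -1554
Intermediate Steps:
Z(Q) = 18 (Z(Q) = 3*6 = 18)
g = -568 (g = 62 + 42*(-15) = 62 - 630 = -568)
(67 - 33)*(Z(3) - 47) + g = (67 - 33)*(18 - 47) - 568 = 34*(-29) - 568 = -986 - 568 = -1554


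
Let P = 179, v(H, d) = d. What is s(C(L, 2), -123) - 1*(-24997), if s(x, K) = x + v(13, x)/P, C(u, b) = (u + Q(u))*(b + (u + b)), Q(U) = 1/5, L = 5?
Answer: 4482887/179 ≈ 25044.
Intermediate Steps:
Q(U) = ⅕
C(u, b) = (⅕ + u)*(u + 2*b) (C(u, b) = (u + ⅕)*(b + (u + b)) = (⅕ + u)*(b + (b + u)) = (⅕ + u)*(u + 2*b))
s(x, K) = 180*x/179 (s(x, K) = x + x/179 = 180*x/179)
s(C(L, 2), -123) - 1*(-24997) = 180*(5² + (⅕)*5 + (⅖)*2 + 2*2*5)/179 - 1*(-24997) = 180*(25 + 1 + ⅘ + 20)/179 + 24997 = (180/179)*(234/5) + 24997 = 8424/179 + 24997 = 4482887/179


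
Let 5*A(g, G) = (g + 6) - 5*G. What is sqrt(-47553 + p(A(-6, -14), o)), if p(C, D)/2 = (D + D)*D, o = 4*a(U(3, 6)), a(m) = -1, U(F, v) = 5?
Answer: 13*I*sqrt(281) ≈ 217.92*I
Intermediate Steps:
A(g, G) = 6/5 - G + g/5 (A(g, G) = ((g + 6) - 5*G)/5 = ((6 + g) - 5*G)/5 = (6 + g - 5*G)/5 = 6/5 - G + g/5)
o = -4 (o = 4*(-1) = -4)
p(C, D) = 4*D**2 (p(C, D) = 2*((D + D)*D) = 2*((2*D)*D) = 2*(2*D**2) = 4*D**2)
sqrt(-47553 + p(A(-6, -14), o)) = sqrt(-47553 + 4*(-4)**2) = sqrt(-47553 + 4*16) = sqrt(-47553 + 64) = sqrt(-47489) = 13*I*sqrt(281)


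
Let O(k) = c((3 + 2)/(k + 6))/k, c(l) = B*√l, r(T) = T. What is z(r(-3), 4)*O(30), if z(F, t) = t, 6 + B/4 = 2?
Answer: -16*√5/45 ≈ -0.79505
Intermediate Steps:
B = -16 (B = -24 + 4*2 = -24 + 8 = -16)
c(l) = -16*√l
O(k) = -16*√5*√(1/(6 + k))/k (O(k) = (-16*√(1/(k + 6))*√(3 + 2))/k = (-16*√5*√(1/(6 + k)))/k = -16*√5*√(1/(6 + k))/k)
z(r(-3), 4)*O(30) = 4*(-16*√5*√(1/(6 + 30))/30) = 4*(-16*√5*1/30*√(1/36)) = 4*(-16*√5*1/30*⅙) = 4*(-4*√5/45) = -16*√5/45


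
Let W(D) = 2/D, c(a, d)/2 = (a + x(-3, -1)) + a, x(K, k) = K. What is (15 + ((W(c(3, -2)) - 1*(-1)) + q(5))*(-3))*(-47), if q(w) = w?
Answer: 188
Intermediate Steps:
c(a, d) = -6 + 4*a (c(a, d) = 2*((a - 3) + a) = 2*((-3 + a) + a) = 2*(-3 + 2*a) = -6 + 4*a)
(15 + ((W(c(3, -2)) - 1*(-1)) + q(5))*(-3))*(-47) = (15 + ((2/(-6 + 4*3) - 1*(-1)) + 5)*(-3))*(-47) = (15 + ((2/(-6 + 12) + 1) + 5)*(-3))*(-47) = (15 + ((2/6 + 1) + 5)*(-3))*(-47) = (15 + ((2*(⅙) + 1) + 5)*(-3))*(-47) = (15 + ((⅓ + 1) + 5)*(-3))*(-47) = (15 + (4/3 + 5)*(-3))*(-47) = (15 + (19/3)*(-3))*(-47) = (15 - 19)*(-47) = -4*(-47) = 188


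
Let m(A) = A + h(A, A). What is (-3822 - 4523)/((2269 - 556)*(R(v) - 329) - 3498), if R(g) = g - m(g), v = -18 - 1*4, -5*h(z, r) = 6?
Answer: 41725/2825097 ≈ 0.014769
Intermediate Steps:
h(z, r) = -6/5 (h(z, r) = -⅕*6 = -6/5)
v = -22 (v = -18 - 4 = -22)
m(A) = -6/5 + A (m(A) = A - 6/5 = -6/5 + A)
R(g) = 6/5 (R(g) = g - (-6/5 + g) = g + (6/5 - g) = 6/5)
(-3822 - 4523)/((2269 - 556)*(R(v) - 329) - 3498) = (-3822 - 4523)/((2269 - 556)*(6/5 - 329) - 3498) = -8345/(1713*(-1639/5) - 3498) = -8345/(-2807607/5 - 3498) = -8345/(-2825097/5) = -8345*(-5/2825097) = 41725/2825097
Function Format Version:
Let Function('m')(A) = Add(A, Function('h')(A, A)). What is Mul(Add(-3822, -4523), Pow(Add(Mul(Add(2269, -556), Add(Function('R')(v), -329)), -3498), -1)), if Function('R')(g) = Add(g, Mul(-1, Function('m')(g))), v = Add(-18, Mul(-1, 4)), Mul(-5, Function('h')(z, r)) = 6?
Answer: Rational(41725, 2825097) ≈ 0.014769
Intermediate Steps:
Function('h')(z, r) = Rational(-6, 5) (Function('h')(z, r) = Mul(Rational(-1, 5), 6) = Rational(-6, 5))
v = -22 (v = Add(-18, -4) = -22)
Function('m')(A) = Add(Rational(-6, 5), A) (Function('m')(A) = Add(A, Rational(-6, 5)) = Add(Rational(-6, 5), A))
Function('R')(g) = Rational(6, 5) (Function('R')(g) = Add(g, Mul(-1, Add(Rational(-6, 5), g))) = Add(g, Add(Rational(6, 5), Mul(-1, g))) = Rational(6, 5))
Mul(Add(-3822, -4523), Pow(Add(Mul(Add(2269, -556), Add(Function('R')(v), -329)), -3498), -1)) = Mul(Add(-3822, -4523), Pow(Add(Mul(Add(2269, -556), Add(Rational(6, 5), -329)), -3498), -1)) = Mul(-8345, Pow(Add(Mul(1713, Rational(-1639, 5)), -3498), -1)) = Mul(-8345, Pow(Add(Rational(-2807607, 5), -3498), -1)) = Mul(-8345, Pow(Rational(-2825097, 5), -1)) = Mul(-8345, Rational(-5, 2825097)) = Rational(41725, 2825097)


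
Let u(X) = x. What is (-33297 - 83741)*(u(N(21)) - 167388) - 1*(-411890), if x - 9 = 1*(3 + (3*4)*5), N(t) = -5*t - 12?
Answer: 19582741898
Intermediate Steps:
N(t) = -12 - 5*t
x = 72 (x = 9 + 1*(3 + (3*4)*5) = 9 + 1*(3 + 12*5) = 9 + 1*(3 + 60) = 9 + 1*63 = 9 + 63 = 72)
u(X) = 72
(-33297 - 83741)*(u(N(21)) - 167388) - 1*(-411890) = (-33297 - 83741)*(72 - 167388) - 1*(-411890) = -117038*(-167316) + 411890 = 19582330008 + 411890 = 19582741898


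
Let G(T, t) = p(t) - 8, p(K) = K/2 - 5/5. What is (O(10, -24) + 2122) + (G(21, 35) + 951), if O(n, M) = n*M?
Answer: 5683/2 ≈ 2841.5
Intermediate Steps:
p(K) = -1 + K/2 (p(K) = K*(½) - 5*⅕ = K/2 - 1 = -1 + K/2)
G(T, t) = -9 + t/2 (G(T, t) = (-1 + t/2) - 8 = -9 + t/2)
O(n, M) = M*n
(O(10, -24) + 2122) + (G(21, 35) + 951) = (-24*10 + 2122) + ((-9 + (½)*35) + 951) = (-240 + 2122) + ((-9 + 35/2) + 951) = 1882 + (17/2 + 951) = 1882 + 1919/2 = 5683/2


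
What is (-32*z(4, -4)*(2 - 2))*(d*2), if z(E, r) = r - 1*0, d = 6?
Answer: 0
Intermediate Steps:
z(E, r) = r (z(E, r) = r + 0 = r)
(-32*z(4, -4)*(2 - 2))*(d*2) = (-(-128)*(2 - 2))*(6*2) = -(-128)*0*12 = -32*0*12 = 0*12 = 0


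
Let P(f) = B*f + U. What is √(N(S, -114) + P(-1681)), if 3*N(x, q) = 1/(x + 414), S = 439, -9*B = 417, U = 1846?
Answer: √522125672478/2559 ≈ 282.37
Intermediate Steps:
B = -139/3 (B = -⅑*417 = -139/3 ≈ -46.333)
P(f) = 1846 - 139*f/3 (P(f) = -139*f/3 + 1846 = 1846 - 139*f/3)
N(x, q) = 1/(3*(414 + x)) (N(x, q) = 1/(3*(x + 414)) = 1/(3*(414 + x)))
√(N(S, -114) + P(-1681)) = √(1/(3*(414 + 439)) + (1846 - 139/3*(-1681))) = √((⅓)/853 + (1846 + 233659/3)) = √((⅓)*(1/853) + 239197/3) = √(1/2559 + 239197/3) = √(204035042/2559) = √522125672478/2559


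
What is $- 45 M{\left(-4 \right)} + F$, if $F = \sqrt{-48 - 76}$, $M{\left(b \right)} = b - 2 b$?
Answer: $-180 + 2 i \sqrt{31} \approx -180.0 + 11.136 i$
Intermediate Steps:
$M{\left(b \right)} = - b$
$F = 2 i \sqrt{31}$ ($F = \sqrt{-124} = 2 i \sqrt{31} \approx 11.136 i$)
$- 45 M{\left(-4 \right)} + F = - 45 \left(\left(-1\right) \left(-4\right)\right) + 2 i \sqrt{31} = \left(-45\right) 4 + 2 i \sqrt{31} = -180 + 2 i \sqrt{31}$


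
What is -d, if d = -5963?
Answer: 5963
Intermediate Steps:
-d = -1*(-5963) = 5963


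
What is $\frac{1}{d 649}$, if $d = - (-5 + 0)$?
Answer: $\frac{1}{3245} \approx 0.00030817$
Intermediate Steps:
$d = 5$ ($d = \left(-1\right) \left(-5\right) = 5$)
$\frac{1}{d 649} = \frac{1}{5 \cdot 649} = \frac{1}{3245}$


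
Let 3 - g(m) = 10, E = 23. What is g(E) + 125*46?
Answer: 5743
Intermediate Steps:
g(m) = -7 (g(m) = 3 - 1*10 = 3 - 10 = -7)
g(E) + 125*46 = -7 + 125*46 = -7 + 5750 = 5743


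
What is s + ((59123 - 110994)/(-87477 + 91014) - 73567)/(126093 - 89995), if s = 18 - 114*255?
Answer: -1854789850451/63839313 ≈ -29054.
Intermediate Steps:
s = -29052 (s = 18 - 29070 = -29052)
s + ((59123 - 110994)/(-87477 + 91014) - 73567)/(126093 - 89995) = -29052 + ((59123 - 110994)/(-87477 + 91014) - 73567)/(126093 - 89995) = -29052 + (-51871/3537 - 73567)/36098 = -29052 + (-51871*1/3537 - 73567)*(1/36098) = -29052 + (-51871/3537 - 73567)*(1/36098) = -29052 - 260258350/3537*1/36098 = -29052 - 130129175/63839313 = -1854789850451/63839313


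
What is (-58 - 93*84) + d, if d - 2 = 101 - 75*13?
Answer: -8742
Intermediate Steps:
d = -872 (d = 2 + (101 - 75*13) = 2 + (101 - 975) = 2 - 874 = -872)
(-58 - 93*84) + d = (-58 - 93*84) - 872 = (-58 - 7812) - 872 = -7870 - 872 = -8742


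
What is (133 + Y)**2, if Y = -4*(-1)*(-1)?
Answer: 16641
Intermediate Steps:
Y = -4 (Y = 4*(-1) = -4)
(133 + Y)**2 = (133 - 4)**2 = 129**2 = 16641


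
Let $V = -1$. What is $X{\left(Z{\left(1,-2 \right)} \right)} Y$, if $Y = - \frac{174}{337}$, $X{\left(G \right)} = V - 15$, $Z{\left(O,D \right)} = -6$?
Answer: $\frac{2784}{337} \approx 8.2611$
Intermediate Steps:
$X{\left(G \right)} = -16$ ($X{\left(G \right)} = -1 - 15 = -16$)
$Y = - \frac{174}{337}$ ($Y = \left(-174\right) \frac{1}{337} = - \frac{174}{337} \approx -0.51632$)
$X{\left(Z{\left(1,-2 \right)} \right)} Y = \left(-16\right) \left(- \frac{174}{337}\right) = \frac{2784}{337}$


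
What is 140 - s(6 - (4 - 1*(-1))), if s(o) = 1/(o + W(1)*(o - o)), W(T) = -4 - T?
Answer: 139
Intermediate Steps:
s(o) = 1/o (s(o) = 1/(o + (-4 - 1*1)*(o - o)) = 1/(o + (-4 - 1)*0) = 1/(o - 5*0) = 1/(o + 0) = 1/o)
140 - s(6 - (4 - 1*(-1))) = 140 - 1/(6 - (4 - 1*(-1))) = 140 - 1/(6 - (4 + 1)) = 140 - 1/(6 - 1*5) = 140 - 1/(6 - 5) = 140 - 1/1 = 140 - 1*1 = 140 - 1 = 139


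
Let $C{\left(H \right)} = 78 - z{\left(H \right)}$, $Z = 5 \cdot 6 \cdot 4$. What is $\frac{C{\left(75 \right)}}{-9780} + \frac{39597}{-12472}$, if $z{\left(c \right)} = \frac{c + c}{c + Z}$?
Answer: $- \frac{1261721117}{396422520} \approx -3.1828$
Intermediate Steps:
$Z = 120$ ($Z = 30 \cdot 4 = 120$)
$z{\left(c \right)} = \frac{2 c}{120 + c}$ ($z{\left(c \right)} = \frac{c + c}{c + 120} = \frac{2 c}{120 + c}$)
$C{\left(H \right)} = 78 - \frac{2 H}{120 + H}$
$\frac{C{\left(75 \right)}}{-9780} + \frac{39597}{-12472} = \frac{4 \frac{1}{120 + 75} \left(2340 + 19 \cdot 75\right)}{-9780} + \frac{39597}{-12472} = \frac{4 \left(2340 + 1425\right)}{195} \left(- \frac{1}{9780}\right) + 39597 \left(- \frac{1}{12472}\right) = 4 \cdot \frac{1}{195} \cdot 3765 \left(- \frac{1}{9780}\right) - \frac{39597}{12472} = \frac{1004}{13} \left(- \frac{1}{9780}\right) - \frac{39597}{12472} = - \frac{251}{31785} - \frac{39597}{12472} = - \frac{1261721117}{396422520}$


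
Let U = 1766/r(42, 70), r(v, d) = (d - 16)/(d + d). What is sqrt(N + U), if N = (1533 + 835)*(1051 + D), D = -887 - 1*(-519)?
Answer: 2*sqrt(32843931)/9 ≈ 1273.5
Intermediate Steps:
D = -368 (D = -887 + 519 = -368)
r(v, d) = (-16 + d)/(2*d) (r(v, d) = (-16 + d)/((2*d)) = (-16 + d)*(1/(2*d)) = (-16 + d)/(2*d))
U = 123620/27 (U = 1766/(((1/2)*(-16 + 70)/70)) = 1766/(((1/2)*(1/70)*54)) = 1766/(27/70) = 1766*(70/27) = 123620/27 ≈ 4578.5)
N = 1617344 (N = (1533 + 835)*(1051 - 368) = 2368*683 = 1617344)
sqrt(N + U) = sqrt(1617344 + 123620/27) = sqrt(43791908/27) = 2*sqrt(32843931)/9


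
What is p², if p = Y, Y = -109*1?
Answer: 11881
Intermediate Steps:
Y = -109
p = -109
p² = (-109)² = 11881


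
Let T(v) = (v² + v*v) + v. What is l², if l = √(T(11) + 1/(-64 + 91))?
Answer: 6832/27 ≈ 253.04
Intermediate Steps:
T(v) = v + 2*v² (T(v) = (v² + v²) + v = 2*v² + v = v + 2*v²)
l = 4*√1281/9 (l = √(11*(1 + 2*11) + 1/(-64 + 91)) = √(11*(1 + 22) + 1/27) = √(11*23 + 1/27) = √(253 + 1/27) = √(6832/27) = 4*√1281/9 ≈ 15.907)
l² = (4*√1281/9)² = 6832/27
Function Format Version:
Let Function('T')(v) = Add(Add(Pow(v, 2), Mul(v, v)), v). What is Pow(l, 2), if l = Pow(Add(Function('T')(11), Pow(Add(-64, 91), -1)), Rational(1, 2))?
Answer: Rational(6832, 27) ≈ 253.04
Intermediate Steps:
Function('T')(v) = Add(v, Mul(2, Pow(v, 2))) (Function('T')(v) = Add(Add(Pow(v, 2), Pow(v, 2)), v) = Add(Mul(2, Pow(v, 2)), v) = Add(v, Mul(2, Pow(v, 2))))
l = Mul(Rational(4, 9), Pow(1281, Rational(1, 2))) (l = Pow(Add(Mul(11, Add(1, Mul(2, 11))), Pow(Add(-64, 91), -1)), Rational(1, 2)) = Pow(Add(Mul(11, Add(1, 22)), Pow(27, -1)), Rational(1, 2)) = Pow(Add(Mul(11, 23), Rational(1, 27)), Rational(1, 2)) = Pow(Add(253, Rational(1, 27)), Rational(1, 2)) = Pow(Rational(6832, 27), Rational(1, 2)) = Mul(Rational(4, 9), Pow(1281, Rational(1, 2))) ≈ 15.907)
Pow(l, 2) = Pow(Mul(Rational(4, 9), Pow(1281, Rational(1, 2))), 2) = Rational(6832, 27)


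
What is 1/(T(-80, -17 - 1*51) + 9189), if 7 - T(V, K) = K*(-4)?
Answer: 1/8924 ≈ 0.00011206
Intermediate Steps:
T(V, K) = 7 + 4*K (T(V, K) = 7 - K*(-4) = 7 - (-4)*K = 7 + 4*K)
1/(T(-80, -17 - 1*51) + 9189) = 1/((7 + 4*(-17 - 1*51)) + 9189) = 1/((7 + 4*(-17 - 51)) + 9189) = 1/((7 + 4*(-68)) + 9189) = 1/((7 - 272) + 9189) = 1/(-265 + 9189) = 1/8924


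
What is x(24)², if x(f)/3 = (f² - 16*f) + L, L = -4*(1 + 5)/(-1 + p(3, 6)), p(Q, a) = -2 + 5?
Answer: 291600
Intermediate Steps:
p(Q, a) = 3
L = -12 (L = -4*(1 + 5)/(-1 + 3) = -24/2 = -4*3 = -12)
x(f) = -36 - 48*f + 3*f² (x(f) = 3*((f² - 16*f) - 12) = 3*(-12 + f² - 16*f) = -36 - 48*f + 3*f²)
x(24)² = (-36 - 48*24 + 3*24²)² = (-36 - 1152 + 3*576)² = (-36 - 1152 + 1728)² = 540² = 291600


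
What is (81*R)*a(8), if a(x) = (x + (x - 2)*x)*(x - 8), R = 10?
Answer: 0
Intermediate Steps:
a(x) = (-8 + x)*(x + x*(-2 + x)) (a(x) = (x + (-2 + x)*x)*(-8 + x) = (x + x*(-2 + x))*(-8 + x) = (-8 + x)*(x + x*(-2 + x)))
(81*R)*a(8) = (81*10)*(8*(8 + 8² - 9*8)) = 810*(8*(8 + 64 - 72)) = 810*(8*0) = 810*0 = 0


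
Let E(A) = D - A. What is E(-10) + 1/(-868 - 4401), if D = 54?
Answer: 337215/5269 ≈ 64.000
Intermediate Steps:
E(A) = 54 - A
E(-10) + 1/(-868 - 4401) = (54 - 1*(-10)) + 1/(-868 - 4401) = (54 + 10) + 1/(-5269) = 64 - 1/5269 = 337215/5269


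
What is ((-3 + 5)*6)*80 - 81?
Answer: 879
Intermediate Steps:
((-3 + 5)*6)*80 - 81 = (2*6)*80 - 81 = 12*80 - 81 = 960 - 81 = 879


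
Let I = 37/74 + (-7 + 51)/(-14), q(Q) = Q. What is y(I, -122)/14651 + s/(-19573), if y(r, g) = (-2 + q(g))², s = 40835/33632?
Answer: 440047900937/419323809632 ≈ 1.0494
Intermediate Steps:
I = -37/14 (I = 37*(1/74) + 44*(-1/14) = ½ - 22/7 = -37/14 ≈ -2.6429)
s = 40835/33632 (s = 40835*(1/33632) = 40835/33632 ≈ 1.2142)
y(r, g) = (-2 + g)²
y(I, -122)/14651 + s/(-19573) = (-2 - 122)²/14651 + (40835/33632)/(-19573) = (-124)²*(1/14651) + (40835/33632)*(-1/19573) = 15376*(1/14651) - 40835/658279136 = 15376/14651 - 40835/658279136 = 440047900937/419323809632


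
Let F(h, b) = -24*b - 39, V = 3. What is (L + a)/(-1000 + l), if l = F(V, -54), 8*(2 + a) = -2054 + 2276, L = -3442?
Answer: -13665/1028 ≈ -13.293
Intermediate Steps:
a = 103/4 (a = -2 + (-2054 + 2276)/8 = -2 + (⅛)*222 = -2 + 111/4 = 103/4 ≈ 25.750)
F(h, b) = -39 - 24*b
l = 1257 (l = -39 - 24*(-54) = -39 + 1296 = 1257)
(L + a)/(-1000 + l) = (-3442 + 103/4)/(-1000 + 1257) = -13665/4/257 = -13665/4*1/257 = -13665/1028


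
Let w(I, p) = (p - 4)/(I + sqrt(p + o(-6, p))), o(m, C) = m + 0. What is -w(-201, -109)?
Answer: -22713/40516 - 113*I*sqrt(115)/40516 ≈ -0.56059 - 0.029909*I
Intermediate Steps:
o(m, C) = m
w(I, p) = (-4 + p)/(I + sqrt(-6 + p)) (w(I, p) = (p - 4)/(I + sqrt(p - 6)) = (-4 + p)/(I + sqrt(-6 + p)))
-w(-201, -109) = -(-4 - 109)/(-201 + sqrt(-6 - 109)) = -(-113)/(-201 + sqrt(-115)) = -(-113)/(-201 + I*sqrt(115)) = 113/(-201 + I*sqrt(115))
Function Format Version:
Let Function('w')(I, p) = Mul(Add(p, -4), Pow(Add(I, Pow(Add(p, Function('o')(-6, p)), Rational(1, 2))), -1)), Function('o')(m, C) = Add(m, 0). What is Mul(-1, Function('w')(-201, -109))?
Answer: Add(Rational(-22713, 40516), Mul(Rational(-113, 40516), I, Pow(115, Rational(1, 2)))) ≈ Add(-0.56059, Mul(-0.029909, I))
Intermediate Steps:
Function('o')(m, C) = m
Function('w')(I, p) = Mul(Pow(Add(I, Pow(Add(-6, p), Rational(1, 2))), -1), Add(-4, p)) (Function('w')(I, p) = Mul(Add(p, -4), Pow(Add(I, Pow(Add(p, -6), Rational(1, 2))), -1)) = Mul(Add(-4, p), Pow(Add(I, Pow(Add(-6, p), Rational(1, 2))), -1)) = Mul(Pow(Add(I, Pow(Add(-6, p), Rational(1, 2))), -1), Add(-4, p)))
Mul(-1, Function('w')(-201, -109)) = Mul(-1, Mul(Pow(Add(-201, Pow(Add(-6, -109), Rational(1, 2))), -1), Add(-4, -109))) = Mul(-1, Mul(Pow(Add(-201, Pow(-115, Rational(1, 2))), -1), -113)) = Mul(-1, Mul(Pow(Add(-201, Mul(I, Pow(115, Rational(1, 2)))), -1), -113)) = Mul(-1, Mul(-113, Pow(Add(-201, Mul(I, Pow(115, Rational(1, 2)))), -1))) = Mul(113, Pow(Add(-201, Mul(I, Pow(115, Rational(1, 2)))), -1))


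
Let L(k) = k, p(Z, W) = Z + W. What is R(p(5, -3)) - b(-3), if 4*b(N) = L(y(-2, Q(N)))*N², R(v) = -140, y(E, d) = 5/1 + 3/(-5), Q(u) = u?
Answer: -1499/10 ≈ -149.90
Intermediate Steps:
p(Z, W) = W + Z
y(E, d) = 22/5 (y(E, d) = 5*1 + 3*(-⅕) = 5 - ⅗ = 22/5)
b(N) = 11*N²/10 (b(N) = (22*N²/5)/4 = 11*N²/10)
R(p(5, -3)) - b(-3) = -140 - 11*(-3)²/10 = -140 - 11*9/10 = -140 - 1*99/10 = -140 - 99/10 = -1499/10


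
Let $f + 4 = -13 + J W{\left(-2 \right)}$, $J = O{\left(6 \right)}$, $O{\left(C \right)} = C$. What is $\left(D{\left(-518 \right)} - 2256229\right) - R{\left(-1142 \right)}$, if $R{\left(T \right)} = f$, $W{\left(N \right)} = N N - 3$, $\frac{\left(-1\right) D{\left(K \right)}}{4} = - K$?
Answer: $-2258290$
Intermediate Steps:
$D{\left(K \right)} = 4 K$ ($D{\left(K \right)} = - 4 \left(- K\right) = 4 K$)
$J = 6$
$W{\left(N \right)} = -3 + N^{2}$ ($W{\left(N \right)} = N^{2} - 3 = -3 + N^{2}$)
$f = -11$ ($f = -4 - \left(13 - 6 \left(-3 + \left(-2\right)^{2}\right)\right) = -4 - \left(13 - 6 \left(-3 + 4\right)\right) = -4 + \left(-13 + 6 \cdot 1\right) = -4 + \left(-13 + 6\right) = -4 - 7 = -11$)
$R{\left(T \right)} = -11$
$\left(D{\left(-518 \right)} - 2256229\right) - R{\left(-1142 \right)} = \left(4 \left(-518\right) - 2256229\right) - -11 = \left(-2072 - 2256229\right) + 11 = -2258301 + 11 = -2258290$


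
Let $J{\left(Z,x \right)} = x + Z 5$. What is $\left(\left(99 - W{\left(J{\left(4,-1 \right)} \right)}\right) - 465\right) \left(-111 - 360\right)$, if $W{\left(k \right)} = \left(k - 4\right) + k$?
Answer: $188400$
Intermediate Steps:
$J{\left(Z,x \right)} = x + 5 Z$
$W{\left(k \right)} = -4 + 2 k$ ($W{\left(k \right)} = \left(-4 + k\right) + k = -4 + 2 k$)
$\left(\left(99 - W{\left(J{\left(4,-1 \right)} \right)}\right) - 465\right) \left(-111 - 360\right) = \left(\left(99 - \left(-4 + 2 \left(-1 + 5 \cdot 4\right)\right)\right) - 465\right) \left(-111 - 360\right) = \left(\left(99 - \left(-4 + 2 \left(-1 + 20\right)\right)\right) - 465\right) \left(-471\right) = \left(\left(99 - \left(-4 + 2 \cdot 19\right)\right) - 465\right) \left(-471\right) = \left(\left(99 - \left(-4 + 38\right)\right) - 465\right) \left(-471\right) = \left(\left(99 - 34\right) - 465\right) \left(-471\right) = \left(65 - 465\right) \left(-471\right) = \left(-400\right) \left(-471\right) = 188400$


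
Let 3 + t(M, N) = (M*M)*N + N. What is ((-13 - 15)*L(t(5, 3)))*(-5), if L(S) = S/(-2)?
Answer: -5250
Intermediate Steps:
t(M, N) = -3 + N + N*M**2 (t(M, N) = -3 + ((M*M)*N + N) = -3 + (M**2*N + N) = -3 + (N*M**2 + N) = -3 + (N + N*M**2) = -3 + N + N*M**2)
L(S) = -S/2 (L(S) = S*(-1/2) = -S/2)
((-13 - 15)*L(t(5, 3)))*(-5) = ((-13 - 15)*(-(-3 + 3 + 3*5**2)/2))*(-5) = -(-14)*(-3 + 3 + 3*25)*(-5) = -(-14)*(-3 + 3 + 75)*(-5) = -(-14)*75*(-5) = -28*(-75/2)*(-5) = 1050*(-5) = -5250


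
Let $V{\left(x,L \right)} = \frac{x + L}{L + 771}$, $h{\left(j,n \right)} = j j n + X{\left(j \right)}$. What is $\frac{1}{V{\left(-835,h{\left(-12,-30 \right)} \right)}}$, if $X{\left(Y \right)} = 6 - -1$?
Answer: $\frac{161}{234} \approx 0.68803$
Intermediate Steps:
$X{\left(Y \right)} = 7$ ($X{\left(Y \right)} = 6 + 1 = 7$)
$h{\left(j,n \right)} = 7 + n j^{2}$ ($h{\left(j,n \right)} = j j n + 7 = j^{2} n + 7 = n j^{2} + 7 = 7 + n j^{2}$)
$V{\left(x,L \right)} = \frac{L + x}{771 + L}$
$\frac{1}{V{\left(-835,h{\left(-12,-30 \right)} \right)}} = \frac{1}{\frac{1}{771 + \left(7 - 30 \left(-12\right)^{2}\right)} \left(\left(7 - 30 \left(-12\right)^{2}\right) - 835\right)} = \frac{1}{\frac{1}{771 + \left(7 - 4320\right)} \left(\left(7 - 4320\right) - 835\right)} = \frac{1}{\frac{1}{771 - 4313} \left(-4313 - 835\right)} = \frac{1}{\frac{1}{-3542} \left(-5148\right)} = \frac{1}{\left(- \frac{1}{3542}\right) \left(-5148\right)} = \frac{1}{\frac{234}{161}} = \frac{161}{234}$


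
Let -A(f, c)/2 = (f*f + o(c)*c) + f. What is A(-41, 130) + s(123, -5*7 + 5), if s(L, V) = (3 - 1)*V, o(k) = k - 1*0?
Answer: -37140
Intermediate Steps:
o(k) = k (o(k) = k + 0 = k)
s(L, V) = 2*V
A(f, c) = -2*f - 2*c² - 2*f² (A(f, c) = -2*((f*f + c*c) + f) = -2*((f² + c²) + f) = -2*((c² + f²) + f) = -2*(f + c² + f²) = -2*f - 2*c² - 2*f²)
A(-41, 130) + s(123, -5*7 + 5) = (-2*(-41) - 2*130² - 2*(-41)²) + 2*(-5*7 + 5) = (82 - 2*16900 - 2*1681) + 2*(-35 + 5) = (82 - 33800 - 3362) + 2*(-30) = -37080 - 60 = -37140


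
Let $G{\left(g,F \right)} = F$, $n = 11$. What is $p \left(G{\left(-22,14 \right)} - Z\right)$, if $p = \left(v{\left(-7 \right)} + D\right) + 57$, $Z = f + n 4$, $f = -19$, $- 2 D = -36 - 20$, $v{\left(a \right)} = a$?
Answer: $-858$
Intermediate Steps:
$D = 28$ ($D = - \frac{-36 - 20}{2} = \left(- \frac{1}{2}\right) \left(-56\right) = 28$)
$Z = 25$ ($Z = -19 + 11 \cdot 4 = -19 + 44 = 25$)
$p = 78$ ($p = \left(-7 + 28\right) + 57 = 21 + 57 = 78$)
$p \left(G{\left(-22,14 \right)} - Z\right) = 78 \left(14 - 25\right) = 78 \left(-11\right) = -858$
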